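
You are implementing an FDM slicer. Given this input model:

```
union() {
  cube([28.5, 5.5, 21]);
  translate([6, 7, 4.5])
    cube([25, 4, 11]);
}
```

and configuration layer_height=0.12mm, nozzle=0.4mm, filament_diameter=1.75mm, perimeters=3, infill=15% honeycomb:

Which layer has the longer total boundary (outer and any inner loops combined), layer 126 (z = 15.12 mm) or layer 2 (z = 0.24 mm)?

layer 126 (z = 15.12 mm)

Layer 126 (z = 15.12): the 28.5×5.5 cube contributes its full rectangle (perimeter 68.00 mm); the cube at (6, 7) (footprint 25×4) is included at this height (perimeter 58.00 mm); Merging all regions: the 2 present regions are separate (no shared area or edge), so areas and boundary lengths simply add and each stays a separate island — boundary = 126.00 mm. So its perimeter = 126.00 mm. Layer 2 (z = 0.24): the 28.5×5.5 cube contributes its full rectangle (perimeter 68.00 mm); the cube at (6, 7) is absent (z outside [4.5, 15.5]); Merging all regions: only the 28.5×5.5 cube is present, so the union is just that shape — boundary = 68.00 mm. So its perimeter = 68.00 mm. Layer 126 is larger (126.00 vs 68.00 mm).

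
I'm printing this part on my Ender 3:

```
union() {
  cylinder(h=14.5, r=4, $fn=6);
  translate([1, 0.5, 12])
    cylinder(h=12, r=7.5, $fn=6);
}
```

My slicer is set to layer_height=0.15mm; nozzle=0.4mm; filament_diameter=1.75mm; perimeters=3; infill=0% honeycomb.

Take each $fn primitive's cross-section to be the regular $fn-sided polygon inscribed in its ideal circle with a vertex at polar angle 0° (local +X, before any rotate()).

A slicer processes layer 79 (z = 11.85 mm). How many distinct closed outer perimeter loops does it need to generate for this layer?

1

At z = 11.85 mm: the r=4 cylinder contributes a regular 6-gon of circumradius 4; the cylinder at (1, 0.5) is absent (z outside [12, 24]); Combining (union): only the r=4 cylinder is present, so the union is just that shape — 1 connected region. The result has 1 disconnected region.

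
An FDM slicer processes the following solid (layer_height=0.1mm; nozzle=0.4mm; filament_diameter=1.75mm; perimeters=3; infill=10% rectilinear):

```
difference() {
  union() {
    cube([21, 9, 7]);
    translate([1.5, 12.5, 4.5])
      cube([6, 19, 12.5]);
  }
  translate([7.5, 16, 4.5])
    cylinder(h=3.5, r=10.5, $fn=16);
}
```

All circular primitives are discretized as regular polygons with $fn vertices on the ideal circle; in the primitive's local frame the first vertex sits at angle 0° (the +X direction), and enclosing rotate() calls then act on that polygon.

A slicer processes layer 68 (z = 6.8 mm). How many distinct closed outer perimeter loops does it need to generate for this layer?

At z = 6.8 mm: the cube is present — its section is the full 21×9 rectangle; the cube at (1.5, 12.5) is present — its section is the full 6×19 rectangle; Taking the union: the 2 present regions are separate (no shared area or edge), so areas and boundary lengths simply add and each stays a separate island — 2 connected regions; the r=10.5 cylinder at (7.5, 16) gives a regular 16-gon of circumradius 10.5 (constant along its height); After the difference (first − rest): starting from that combined region, the r=10.5 cylinder at (7.5, 16) partially overlaps it — only the 115.15 mm² overlap (of its 337.53 mm²) is removed, clipping the outline — 2 connected regions. The result has 2 disconnected regions.

2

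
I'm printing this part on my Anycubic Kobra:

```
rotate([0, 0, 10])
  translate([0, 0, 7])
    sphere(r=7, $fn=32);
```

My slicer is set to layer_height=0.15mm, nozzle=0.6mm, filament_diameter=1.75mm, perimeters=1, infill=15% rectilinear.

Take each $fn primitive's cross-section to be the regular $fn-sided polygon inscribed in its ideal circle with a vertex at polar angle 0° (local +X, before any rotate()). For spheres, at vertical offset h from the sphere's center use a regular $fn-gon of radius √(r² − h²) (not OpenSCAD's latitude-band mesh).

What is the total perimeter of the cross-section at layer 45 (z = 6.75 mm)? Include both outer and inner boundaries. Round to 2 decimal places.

43.88 mm

At z = 6.75 mm: the r=7 sphere contributes a regular 32-gon of circumradius √(7²−0.25²) = 6.996 (perimeter = 2·32·6.996·sin(180°/32) = 43.88 mm); (rotated 10° about Z; rotation is an isometry so areas/perimeters/island counts are preserved). Overall, the cross-section is a single solid region. Total boundary length (outer) = 43.88 mm.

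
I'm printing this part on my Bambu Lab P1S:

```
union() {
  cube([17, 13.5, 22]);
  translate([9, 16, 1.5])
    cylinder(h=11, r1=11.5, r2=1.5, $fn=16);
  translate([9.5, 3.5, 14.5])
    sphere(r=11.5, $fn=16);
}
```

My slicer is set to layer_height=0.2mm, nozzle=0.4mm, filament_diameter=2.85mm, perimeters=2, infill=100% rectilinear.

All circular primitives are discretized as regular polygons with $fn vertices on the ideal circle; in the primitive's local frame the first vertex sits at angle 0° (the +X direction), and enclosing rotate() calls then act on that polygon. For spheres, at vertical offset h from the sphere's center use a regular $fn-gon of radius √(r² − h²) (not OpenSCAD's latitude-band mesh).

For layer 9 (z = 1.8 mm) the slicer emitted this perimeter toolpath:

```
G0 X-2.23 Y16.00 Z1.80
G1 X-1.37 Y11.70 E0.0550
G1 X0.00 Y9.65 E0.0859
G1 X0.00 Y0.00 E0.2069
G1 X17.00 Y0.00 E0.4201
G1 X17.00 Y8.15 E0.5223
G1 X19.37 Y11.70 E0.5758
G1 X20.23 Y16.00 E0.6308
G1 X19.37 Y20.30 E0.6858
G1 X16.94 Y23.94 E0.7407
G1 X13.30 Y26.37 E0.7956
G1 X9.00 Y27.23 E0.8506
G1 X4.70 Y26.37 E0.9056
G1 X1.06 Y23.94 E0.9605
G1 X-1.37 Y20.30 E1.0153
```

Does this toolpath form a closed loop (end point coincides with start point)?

no

Start point (G0): (-2.23, 16.00). End point (last G1): the path does not return to the start — open.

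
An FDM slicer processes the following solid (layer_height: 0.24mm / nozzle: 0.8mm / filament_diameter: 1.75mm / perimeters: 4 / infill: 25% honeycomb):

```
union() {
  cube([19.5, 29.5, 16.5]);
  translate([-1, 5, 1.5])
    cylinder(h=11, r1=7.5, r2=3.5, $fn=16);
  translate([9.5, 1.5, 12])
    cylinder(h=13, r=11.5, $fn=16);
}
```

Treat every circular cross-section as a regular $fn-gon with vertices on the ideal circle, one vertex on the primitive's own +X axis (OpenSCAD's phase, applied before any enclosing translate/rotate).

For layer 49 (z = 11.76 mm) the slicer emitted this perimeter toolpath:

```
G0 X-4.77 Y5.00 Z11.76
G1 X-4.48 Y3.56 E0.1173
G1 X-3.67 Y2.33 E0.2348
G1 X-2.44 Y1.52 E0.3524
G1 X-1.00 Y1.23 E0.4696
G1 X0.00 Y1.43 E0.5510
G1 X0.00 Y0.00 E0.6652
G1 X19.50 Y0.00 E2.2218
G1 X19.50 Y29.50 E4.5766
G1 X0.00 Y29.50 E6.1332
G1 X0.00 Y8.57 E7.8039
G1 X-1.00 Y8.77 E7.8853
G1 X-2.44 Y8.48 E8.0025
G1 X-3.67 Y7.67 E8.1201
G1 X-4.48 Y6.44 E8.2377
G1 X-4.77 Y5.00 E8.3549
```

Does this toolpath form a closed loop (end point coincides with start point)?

yes

Start point (G0): (-4.77, 5.00). End point (last G1): the path returns to the start — closed.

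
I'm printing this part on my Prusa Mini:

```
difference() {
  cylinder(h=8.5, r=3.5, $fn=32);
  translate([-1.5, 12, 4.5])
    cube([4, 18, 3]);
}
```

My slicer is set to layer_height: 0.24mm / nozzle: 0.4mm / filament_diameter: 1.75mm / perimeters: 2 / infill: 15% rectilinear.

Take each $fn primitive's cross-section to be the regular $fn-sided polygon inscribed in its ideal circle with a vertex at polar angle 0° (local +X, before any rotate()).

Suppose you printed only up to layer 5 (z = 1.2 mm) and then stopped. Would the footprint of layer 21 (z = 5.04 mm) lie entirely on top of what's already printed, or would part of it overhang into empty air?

entirely on top

Compare the two slices. At z = 1.2: the r=3.5 cylinder gives a regular 32-gon of circumradius 3.5 (constant along its height) (area = (32/2)·3.500²·sin(360°/32) = 38.24 mm²); the cube at (-1.5, 12) is not intersected at this z (z outside [4.5, 7.5]); Subtracting the remaining from the first: none of the subtracted shapes is present at this height, so the r=3.5 cylinder is unchanged — area = 38.24 mm². At z = 5.04: the cylinder: section is a regular 32-gon, circumradius r=3.5 (area = (32/2)·3.500²·sin(360°/32) = 38.24 mm²); the 4×18 cube at (-1.5, 12) contributes its full rectangle (area 72.00 mm²); Taking the first minus the rest: starting from the r=3.5 cylinder (38.24 mm²), the 4×18 cube at (-1.5, 12) misses the remaining region (no effect) — area = 38.24 mm². Checking containment: the cross-section at z = 5.04 is a subset of the cross-section at z = 1.2.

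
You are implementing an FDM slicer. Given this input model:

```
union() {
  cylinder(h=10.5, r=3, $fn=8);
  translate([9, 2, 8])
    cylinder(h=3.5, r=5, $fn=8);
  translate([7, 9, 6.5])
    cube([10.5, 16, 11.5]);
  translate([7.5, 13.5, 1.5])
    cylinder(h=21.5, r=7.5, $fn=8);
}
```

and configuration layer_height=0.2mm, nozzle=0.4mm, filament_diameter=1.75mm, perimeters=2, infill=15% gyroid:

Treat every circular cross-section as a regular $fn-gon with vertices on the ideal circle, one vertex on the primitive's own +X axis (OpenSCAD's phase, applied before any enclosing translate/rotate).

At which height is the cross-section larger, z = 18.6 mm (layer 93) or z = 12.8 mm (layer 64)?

Layer 93 (z = 18.6): the cylinder is not intersected at this z (z outside [0, 10.5]); the cylinder at (9, 2) is absent (z outside [8, 11.5]); the cube at (7, 9) does not reach this height (z outside [6.5, 18]); the cylinder at (7.5, 13.5): section is a regular 8-gon, circumradius r=7.5 (area = (8/2)·7.500²·sin(360°/8) = 159.10 mm²); Merging all regions: only the r=7.5 cylinder at (7.5, 13.5) is present, so the union is just that shape — area = 159.10 mm². So its area = 159.10 mm². Layer 64 (z = 12.8): the cylinder is absent (z outside [0, 10.5]); the cylinder at (9, 2) is absent (z outside [8, 11.5]); the cube at (7, 9) (footprint 10.5×16) is included at this height (area 168.00 mm²); the cylinder at (7.5, 13.5): section is a regular 8-gon, circumradius r=7.5 (area = (8/2)·7.500²·sin(360°/8) = 159.10 mm²); Combining (union): the regions partially overlap — summed areas 327.10 mm² minus the doubly-counted overlap 75.28 mm² gives 251.82 mm² — area = 251.82 mm². So its area = 251.82 mm². Layer 64 is larger (251.82 vs 159.10 mm²).

layer 64 (z = 12.8 mm)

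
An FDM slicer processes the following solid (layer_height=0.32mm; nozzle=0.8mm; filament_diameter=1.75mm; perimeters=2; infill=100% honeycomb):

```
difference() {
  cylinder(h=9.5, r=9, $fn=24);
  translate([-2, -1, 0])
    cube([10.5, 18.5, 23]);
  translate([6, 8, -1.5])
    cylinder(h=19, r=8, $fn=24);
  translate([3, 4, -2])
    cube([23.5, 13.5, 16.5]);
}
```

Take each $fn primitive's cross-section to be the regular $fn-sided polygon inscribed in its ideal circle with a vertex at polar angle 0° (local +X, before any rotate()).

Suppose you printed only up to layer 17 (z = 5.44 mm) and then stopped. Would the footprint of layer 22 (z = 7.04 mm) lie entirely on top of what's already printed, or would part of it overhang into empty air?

entirely on top

Compare the two slices. At z = 5.44: the r=9 cylinder gives a regular 24-gon of circumradius 9 (constant along its height) (area = (24/2)·9.000²·sin(360°/24) = 251.57 mm²); the cube at (-2, -1) is present — its section is the full 10.5×18.5 rectangle (area 194.25 mm²); the cylinder at (6, 8): section is a regular 24-gon, circumradius r=8 (area = (24/2)·8.000²·sin(360°/24) = 198.77 mm²); the 23.5×13.5 cube at (3, 4) contributes its full rectangle (area 317.25 mm²); Taking the first minus the rest: starting from the r=9 cylinder (251.57 mm²), the 10.5×18.5 cube at (-2, -1) partially overlaps it — only the 90.28 mm² overlap (of its 194.25 mm²) is removed, clipping the outline; the r=8 cylinder at (6, 8) partially overlaps it — only the 0.60 mm² overlap (of its 198.77 mm²) is removed, clipping the outline; the 23.5×13.5 cube at (3, 4) misses the remaining region (no effect) — area = 160.69 mm². At z = 7.04: the r=9 cylinder gives a regular 24-gon of circumradius 9 (constant along its height) (area = (24/2)·9.000²·sin(360°/24) = 251.57 mm²); the cube at (-2, -1) (footprint 10.5×18.5) is included at this height (area 194.25 mm²); the cylinder at (6, 8): section is a regular 24-gon, circumradius r=8 (area = (24/2)·8.000²·sin(360°/24) = 198.77 mm²); the cube at (3, 4) (footprint 23.5×13.5) is included at this height (area 317.25 mm²); Taking the first minus the rest: starting from the r=9 cylinder (251.57 mm²), the 10.5×18.5 cube at (-2, -1) partially overlaps it — only the 90.28 mm² overlap (of its 194.25 mm²) is removed, clipping the outline; the r=8 cylinder at (6, 8) partially overlaps it — only the 0.60 mm² overlap (of its 198.77 mm²) is removed, clipping the outline; the 23.5×13.5 cube at (3, 4) misses the remaining region (no effect) — area = 160.69 mm². Checking containment: the cross-section at z = 7.04 is a subset of the cross-section at z = 5.44.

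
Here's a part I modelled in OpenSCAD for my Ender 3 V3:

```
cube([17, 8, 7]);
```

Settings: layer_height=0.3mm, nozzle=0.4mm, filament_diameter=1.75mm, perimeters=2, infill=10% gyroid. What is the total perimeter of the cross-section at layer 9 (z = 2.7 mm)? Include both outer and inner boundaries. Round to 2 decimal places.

At z = 2.7 mm: the 17×8 cube contributes its full rectangle (perimeter 50.00 mm). Overall, the cross-section is a single solid region. Total boundary length (outer) = 50.00 mm.

50.00 mm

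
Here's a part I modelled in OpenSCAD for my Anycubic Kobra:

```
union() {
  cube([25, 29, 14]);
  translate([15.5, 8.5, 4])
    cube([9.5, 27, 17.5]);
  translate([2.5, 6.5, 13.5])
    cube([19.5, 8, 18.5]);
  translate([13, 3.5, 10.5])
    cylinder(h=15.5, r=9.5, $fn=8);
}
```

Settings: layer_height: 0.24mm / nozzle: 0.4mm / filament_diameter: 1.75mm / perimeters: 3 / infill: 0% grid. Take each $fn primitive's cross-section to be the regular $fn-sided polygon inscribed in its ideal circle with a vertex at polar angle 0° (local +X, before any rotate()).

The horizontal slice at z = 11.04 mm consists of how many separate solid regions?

1

At z = 11.04 mm: the cube is present — its section is the full 25×29 rectangle; the 9.5×27 cube at (15.5, 8.5) contributes its full rectangle; the cube at (2.5, 6.5) is absent (z outside [13.5, 32]); the cylinder at (13, 3.5): section is a regular 8-gon, circumradius r=9.5; Taking the union: the regions partially overlap (shared area 383.81 mm²), so overlapping operands fuse into one piece — 1 connected region. The result has 1 disconnected region.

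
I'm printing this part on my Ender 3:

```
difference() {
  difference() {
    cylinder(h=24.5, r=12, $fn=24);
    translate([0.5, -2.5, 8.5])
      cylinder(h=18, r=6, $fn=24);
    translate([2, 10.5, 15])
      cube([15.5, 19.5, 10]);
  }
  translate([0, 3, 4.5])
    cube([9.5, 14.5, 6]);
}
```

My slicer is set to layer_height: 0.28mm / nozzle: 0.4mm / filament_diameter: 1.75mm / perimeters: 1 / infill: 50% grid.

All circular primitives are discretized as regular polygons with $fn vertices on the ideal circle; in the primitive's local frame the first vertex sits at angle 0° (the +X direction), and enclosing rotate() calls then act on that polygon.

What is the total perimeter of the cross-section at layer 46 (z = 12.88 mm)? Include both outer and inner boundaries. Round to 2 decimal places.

112.77 mm

At z = 12.88 mm: the cylinder: section is a regular 24-gon, circumradius r=12 (perimeter = 2·24·12.000·sin(180°/24) = 75.18 mm); the cylinder at (0.5, -2.5): section is a regular 24-gon, circumradius r=6 (perimeter = 2·24·6.000·sin(180°/24) = 37.59 mm); the cube at (2, 10.5) is absent (z outside [15, 25]); After the difference (first − rest): starting from the r=12 cylinder, the r=6 cylinder at (0.5, -2.5) lies wholly inside it (removes its full 111.81 mm² and its 37.59 mm outline becomes a hole wall) — boundary (outer + 1 inner loop) = 112.77 mm; the cube at (0, 3) does not reach this height (z outside [4.5, 10.5]); After the difference (first − rest): none of the subtracted shapes is present at this height, so that combined region is unchanged — boundary (outer + 1 inner loop) = 112.77 mm. Overall, the cross-section is one region with 1 hole. Total boundary length (outer + inner) = 112.77 mm.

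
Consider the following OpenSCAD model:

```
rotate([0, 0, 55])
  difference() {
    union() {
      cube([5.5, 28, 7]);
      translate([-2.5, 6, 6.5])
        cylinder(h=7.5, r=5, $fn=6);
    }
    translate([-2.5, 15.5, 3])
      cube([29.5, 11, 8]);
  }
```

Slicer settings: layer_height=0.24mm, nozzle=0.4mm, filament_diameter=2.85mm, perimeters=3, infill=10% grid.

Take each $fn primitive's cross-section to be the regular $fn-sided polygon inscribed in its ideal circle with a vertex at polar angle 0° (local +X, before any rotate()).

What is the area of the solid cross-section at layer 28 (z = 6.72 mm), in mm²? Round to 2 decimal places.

At z = 6.72 mm: the cube is present — its section is the full 5.5×28 rectangle (area 154.00 mm²); the cylinder at (-2.5, 6): section is a regular 6-gon, circumradius r=5 (area = (6/2)·5.000²·sin(360°/6) = 64.95 mm²); Combining (union): the regions partially overlap — summed areas 218.95 mm² minus the doubly-counted overlap 10.83 mm² gives 208.13 mm² — area = 208.13 mm²; the cube at (-2.5, 15.5) is present — its section is the full 29.5×11 rectangle (area 324.50 mm²); Taking the first minus the rest: starting from the result so far (208.13 mm²), the 29.5×11 cube at (-2.5, 15.5) partially overlaps it — only the 60.50 mm² overlap (of its 324.50 mm²) is removed, clipping the outline — area = 147.63 mm²; (whole slice rotated 55° about Z — lengths, areas and connectivity unchanged). Overall, the cross-section has 2 separate islands. Net area = 147.63 mm².

147.63 mm²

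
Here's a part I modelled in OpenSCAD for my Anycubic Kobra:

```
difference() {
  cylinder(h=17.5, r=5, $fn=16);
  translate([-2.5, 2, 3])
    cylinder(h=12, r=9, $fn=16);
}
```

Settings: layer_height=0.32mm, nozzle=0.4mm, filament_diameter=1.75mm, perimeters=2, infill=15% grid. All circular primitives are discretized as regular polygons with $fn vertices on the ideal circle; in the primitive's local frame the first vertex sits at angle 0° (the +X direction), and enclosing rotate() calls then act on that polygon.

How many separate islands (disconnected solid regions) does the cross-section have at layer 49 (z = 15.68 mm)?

At z = 15.68 mm: the r=5 cylinder gives a regular 16-gon of circumradius 5 (constant along its height); the cylinder at (-2.5, 2) is not intersected at this z (z outside [3, 15]); After the difference (first − rest): none of the subtracted shapes is present at this height, so the r=5 cylinder is unchanged — 1 connected region. Overall, the cross-section is a single solid region. Island count = 1.

1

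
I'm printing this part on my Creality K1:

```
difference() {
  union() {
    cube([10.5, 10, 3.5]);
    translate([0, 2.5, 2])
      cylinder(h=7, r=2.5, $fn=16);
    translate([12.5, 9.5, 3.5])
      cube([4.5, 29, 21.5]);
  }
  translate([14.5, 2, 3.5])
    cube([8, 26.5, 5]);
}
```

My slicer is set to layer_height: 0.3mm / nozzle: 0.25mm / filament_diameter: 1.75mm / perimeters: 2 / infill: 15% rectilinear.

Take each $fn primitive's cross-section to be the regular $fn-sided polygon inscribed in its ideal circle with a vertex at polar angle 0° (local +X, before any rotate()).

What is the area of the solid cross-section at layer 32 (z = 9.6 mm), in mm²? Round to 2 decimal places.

At z = 9.6 mm: the cube does not reach this height (z outside [0, 3.5]); the cylinder at (0, 2.5) is absent (z outside [2, 9]); the cube at (12.5, 9.5) (footprint 4.5×29) is included at this height (area 130.50 mm²); Taking the union: only the 4.5×29 cube at (12.5, 9.5) is present, so the union is just that shape — area = 130.50 mm²; the cube at (14.5, 2) is not intersected at this z (z outside [3.5, 8.5]); Taking the first minus the rest: none of the subtracted shapes is present at this height, so that combined region is unchanged — area = 130.50 mm². Overall, the cross-section is a single solid region. Net area = 130.50 mm².

130.50 mm²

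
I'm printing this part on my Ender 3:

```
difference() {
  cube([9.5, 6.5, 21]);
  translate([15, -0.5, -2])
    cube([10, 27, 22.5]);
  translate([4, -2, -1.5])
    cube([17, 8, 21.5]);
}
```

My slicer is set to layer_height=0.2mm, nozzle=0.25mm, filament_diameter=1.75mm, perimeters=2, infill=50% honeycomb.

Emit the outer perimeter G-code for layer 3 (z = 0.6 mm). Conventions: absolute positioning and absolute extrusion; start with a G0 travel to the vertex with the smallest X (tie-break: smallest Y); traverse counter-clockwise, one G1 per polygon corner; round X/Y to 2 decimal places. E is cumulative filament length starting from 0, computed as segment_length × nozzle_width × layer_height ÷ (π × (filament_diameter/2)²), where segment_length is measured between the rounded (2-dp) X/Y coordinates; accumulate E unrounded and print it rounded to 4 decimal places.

G0 X0.00 Y0.00 Z0.60
G1 X4.00 Y0.00 E0.0832
G1 X4.00 Y6.00 E0.2079
G1 X9.50 Y6.00 E0.3222
G1 X9.50 Y6.50 E0.3326
G1 X0.00 Y6.50 E0.5301
G1 X0.00 Y0.00 E0.6652

At z = 0.6 mm: the 9.5×6.5 cube contributes its full rectangle; the cube at (15, -0.5) (footprint 10×27) is included at this height; the cube at (4, -2) is present — its section is the full 17×8 rectangle; Taking the first minus the rest: starting from the 9.5×6.5 cube, the 10×27 cube at (15, -0.5) misses the remaining region (no effect); the 17×8 cube at (4, -2) partially overlaps it — only the 33.00 mm² overlap (of its 136.00 mm²) is removed, clipping the outline — 1 connected region. The outline is a single polygon with 6 vertices. Extrusion per mm of travel: 0.25 × 0.2 / (π × 0.875²) = 0.020788. Accumulating E over each segment gives final E = 0.6652.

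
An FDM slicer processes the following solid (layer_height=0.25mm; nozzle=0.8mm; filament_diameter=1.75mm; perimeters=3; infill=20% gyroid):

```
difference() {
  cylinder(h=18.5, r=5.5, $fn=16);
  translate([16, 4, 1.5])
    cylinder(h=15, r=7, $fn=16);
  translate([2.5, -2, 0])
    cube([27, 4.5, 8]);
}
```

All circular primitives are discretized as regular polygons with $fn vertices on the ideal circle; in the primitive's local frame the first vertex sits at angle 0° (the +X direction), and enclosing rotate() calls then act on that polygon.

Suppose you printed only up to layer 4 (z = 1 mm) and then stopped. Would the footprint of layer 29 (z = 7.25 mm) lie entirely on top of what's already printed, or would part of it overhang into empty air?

entirely on top

Compare the two slices. At z = 1: the r=5.5 cylinder gives a regular 16-gon of circumradius 5.5 (constant along its height) (area = (16/2)·5.500²·sin(360°/16) = 92.61 mm²); the cylinder at (16, 4) does not reach this height (z outside [1.5, 16.5]); the 27×4.5 cube at (2.5, -2) contributes its full rectangle (area 121.50 mm²); Subtracting the remaining from the first: starting from the r=5.5 cylinder (92.61 mm²), the 27×4.5 cube at (2.5, -2) partially overlaps it — only the 12.44 mm² overlap (of its 121.50 mm²) is removed, clipping the outline — area = 80.17 mm². At z = 7.25: the r=5.5 cylinder contributes a regular 16-gon of circumradius 5.5 (area = (16/2)·5.500²·sin(360°/16) = 92.61 mm²); the cylinder at (16, 4): section is a regular 16-gon, circumradius r=7 (area = (16/2)·7.000²·sin(360°/16) = 150.01 mm²); the cube at (2.5, -2) (footprint 27×4.5) is included at this height (area 121.50 mm²); After the difference (first − rest): starting from the r=5.5 cylinder (92.61 mm²), the r=7 cylinder at (16, 4) misses the remaining region (no effect); the 27×4.5 cube at (2.5, -2) partially overlaps it — only the 12.44 mm² overlap (of its 121.50 mm²) is removed, clipping the outline — area = 80.17 mm². Checking containment: the cross-section at z = 7.25 is a subset of the cross-section at z = 1.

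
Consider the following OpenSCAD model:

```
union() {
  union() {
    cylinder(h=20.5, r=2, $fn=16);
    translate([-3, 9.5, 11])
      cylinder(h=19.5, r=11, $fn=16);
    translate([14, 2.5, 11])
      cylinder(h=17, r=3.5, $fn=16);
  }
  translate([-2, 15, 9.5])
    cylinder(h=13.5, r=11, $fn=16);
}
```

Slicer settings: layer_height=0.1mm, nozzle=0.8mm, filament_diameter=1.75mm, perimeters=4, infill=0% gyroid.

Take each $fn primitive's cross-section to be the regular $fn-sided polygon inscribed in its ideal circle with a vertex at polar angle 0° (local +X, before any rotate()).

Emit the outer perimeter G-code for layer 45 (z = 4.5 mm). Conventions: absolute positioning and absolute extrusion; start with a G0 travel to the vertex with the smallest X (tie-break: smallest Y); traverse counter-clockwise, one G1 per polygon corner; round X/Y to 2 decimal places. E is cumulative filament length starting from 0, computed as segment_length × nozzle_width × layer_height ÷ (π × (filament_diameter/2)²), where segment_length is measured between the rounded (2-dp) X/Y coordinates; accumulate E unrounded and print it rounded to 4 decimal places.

At z = 4.5 mm: the r=2 cylinder gives a regular 16-gon of circumradius 2 (constant along its height); the cylinder at (-3, 9.5) is not intersected at this z (z outside [11, 30.5]); the cylinder at (14, 2.5) is not intersected at this z (z outside [11, 28]); Taking the union: only the r=2 cylinder is present, so the union is just that shape — 1 connected region; the cylinder at (-2, 15) does not reach this height (z outside [9.5, 23]); Merging all regions: only that combined region is present, so the union is just that shape — 1 connected region. The outline is a single polygon with 16 vertices. Extrusion per mm of travel: 0.8 × 0.1 / (π × 0.875²) = 0.033260. Accumulating E over each segment gives final E = 0.4154.

G0 X-2.00 Y0.00 Z4.50
G1 X-1.85 Y-0.77 E0.0261
G1 X-1.41 Y-1.41 E0.0519
G1 X-0.77 Y-1.85 E0.0778
G1 X0.00 Y-2.00 E0.1038
G1 X0.77 Y-1.85 E0.1299
G1 X1.41 Y-1.41 E0.1558
G1 X1.85 Y-0.77 E0.1816
G1 X2.00 Y0.00 E0.2077
G1 X1.85 Y0.77 E0.2338
G1 X1.41 Y1.41 E0.2596
G1 X0.77 Y1.85 E0.2854
G1 X0.00 Y2.00 E0.3115
G1 X-0.77 Y1.85 E0.3376
G1 X-1.41 Y1.41 E0.3635
G1 X-1.85 Y0.77 E0.3893
G1 X-2.00 Y0.00 E0.4154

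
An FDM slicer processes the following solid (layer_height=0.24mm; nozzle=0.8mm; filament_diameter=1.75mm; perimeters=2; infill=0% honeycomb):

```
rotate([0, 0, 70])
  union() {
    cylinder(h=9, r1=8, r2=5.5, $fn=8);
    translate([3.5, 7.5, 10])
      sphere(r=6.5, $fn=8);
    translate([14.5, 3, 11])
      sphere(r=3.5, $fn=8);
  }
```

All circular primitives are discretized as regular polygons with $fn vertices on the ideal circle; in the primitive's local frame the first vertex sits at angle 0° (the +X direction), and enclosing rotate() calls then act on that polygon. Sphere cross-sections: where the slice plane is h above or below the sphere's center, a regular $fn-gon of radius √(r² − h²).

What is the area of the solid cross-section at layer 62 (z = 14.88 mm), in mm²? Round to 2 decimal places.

At z = 14.88 mm: the cone is not intersected at this z (z outside [0, 9]); the sphere at (3.5, 7.5): section is a regular 8-gon, circumradius = √(r²−h²) = √(6.5²−4.88²) = 4.294 (area = (8/2)·4.294²·sin(360°/8) = 52.14 mm²); the sphere at (14.5, 3) is absent (|z−center|=3.880 > r=3.5); Taking the union: only the r=6.5 sphere at (3.5, 7.5) is present, so the union is just that shape — area = 52.14 mm²; (rotated 70° about Z; rotation is an isometry so areas/perimeters/island counts are preserved). Overall, the cross-section is a single solid region. Net area = 52.14 mm².

52.14 mm²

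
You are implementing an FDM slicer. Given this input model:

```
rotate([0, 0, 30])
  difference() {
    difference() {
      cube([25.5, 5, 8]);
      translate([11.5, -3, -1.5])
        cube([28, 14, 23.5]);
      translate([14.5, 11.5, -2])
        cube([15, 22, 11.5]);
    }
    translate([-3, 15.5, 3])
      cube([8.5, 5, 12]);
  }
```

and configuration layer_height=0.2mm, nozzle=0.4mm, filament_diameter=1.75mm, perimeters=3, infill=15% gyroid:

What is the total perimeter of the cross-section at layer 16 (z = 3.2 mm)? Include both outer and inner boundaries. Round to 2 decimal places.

33.00 mm

At z = 3.2 mm: the cube is present — its section is the full 25.5×5 rectangle (perimeter 61.00 mm); the cube at (11.5, -3) is present — its section is the full 28×14 rectangle (perimeter 84.00 mm); the cube at (14.5, 11.5) (footprint 15×22) is included at this height (perimeter 74.00 mm); Taking the first minus the rest: starting from the 25.5×5 cube, the 28×14 cube at (11.5, -3) partially overlaps it — only the 70.00 mm² overlap (of its 392.00 mm²) is removed, clipping the outline; the 15×22 cube at (14.5, 11.5) misses the remaining region (no effect) — boundary = 33.00 mm; the cube at (-3, 15.5) (footprint 8.5×5) is included at this height (perimeter 27.00 mm); Taking the first minus the rest: starting from that combined region, the 8.5×5 cube at (-3, 15.5) misses the remaining region (no effect) — boundary = 33.00 mm; (whole slice rotated 30° about Z — lengths, areas and connectivity unchanged). Overall, the cross-section is a single solid region. Total boundary length (outer) = 33.00 mm.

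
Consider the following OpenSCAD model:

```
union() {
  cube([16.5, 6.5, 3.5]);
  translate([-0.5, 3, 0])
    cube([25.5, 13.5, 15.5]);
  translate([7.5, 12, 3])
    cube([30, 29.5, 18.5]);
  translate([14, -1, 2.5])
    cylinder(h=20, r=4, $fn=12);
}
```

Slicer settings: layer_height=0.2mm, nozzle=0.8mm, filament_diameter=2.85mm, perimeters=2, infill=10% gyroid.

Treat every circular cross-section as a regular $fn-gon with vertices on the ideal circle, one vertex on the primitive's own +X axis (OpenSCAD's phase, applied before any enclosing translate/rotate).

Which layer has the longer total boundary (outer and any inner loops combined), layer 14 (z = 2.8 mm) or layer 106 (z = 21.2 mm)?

Layer 14 (z = 2.8): the 16.5×6.5 cube contributes its full rectangle (perimeter 46.00 mm); the cube at (-0.5, 3) is present — its section is the full 25.5×13.5 rectangle (perimeter 78.00 mm); the cube at (7.5, 12) is absent (z outside [3, 21.5]); the r=4 cylinder at (14, -1) contributes a regular 12-gon of circumradius 4 (perimeter = 2·12·4.000·sin(180°/12) = 24.85 mm); Combining (union): the regions partially overlap (shared area 72.46 mm²), so the edge portions inside another operand are dropped and the merged outline is re-measured after clipping — boundary = 92.70 mm. So its perimeter = 92.70 mm. Layer 106 (z = 21.2): the cube is not intersected at this z (z outside [0, 3.5]); the cube at (-0.5, 3) is not intersected at this z (z outside [0, 15.5]); the 30×29.5 cube at (7.5, 12) contributes its full rectangle (perimeter 119.00 mm); the r=4 cylinder at (14, -1) gives a regular 12-gon of circumradius 4 (constant along its height) (perimeter = 2·12·4.000·sin(180°/12) = 24.85 mm); Merging all regions: the 2 present regions are separate (no shared area or edge), so areas and boundary lengths simply add and each stays a separate island — boundary = 143.85 mm. So its perimeter = 143.85 mm. Layer 106 is larger (143.85 vs 92.70 mm).

layer 106 (z = 21.2 mm)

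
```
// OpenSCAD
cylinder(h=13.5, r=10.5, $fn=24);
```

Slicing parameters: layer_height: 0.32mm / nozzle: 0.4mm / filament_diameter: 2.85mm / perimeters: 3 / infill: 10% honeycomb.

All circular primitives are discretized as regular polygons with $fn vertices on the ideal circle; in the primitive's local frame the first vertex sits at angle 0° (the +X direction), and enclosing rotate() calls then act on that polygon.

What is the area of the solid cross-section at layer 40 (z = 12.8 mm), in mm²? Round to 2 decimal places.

342.42 mm²

At z = 12.8 mm: the cylinder: section is a regular 24-gon, circumradius r=10.5 (area = (24/2)·10.500²·sin(360°/24) = 342.42 mm²). Overall, the cross-section is a single solid region. Net area = 342.42 mm².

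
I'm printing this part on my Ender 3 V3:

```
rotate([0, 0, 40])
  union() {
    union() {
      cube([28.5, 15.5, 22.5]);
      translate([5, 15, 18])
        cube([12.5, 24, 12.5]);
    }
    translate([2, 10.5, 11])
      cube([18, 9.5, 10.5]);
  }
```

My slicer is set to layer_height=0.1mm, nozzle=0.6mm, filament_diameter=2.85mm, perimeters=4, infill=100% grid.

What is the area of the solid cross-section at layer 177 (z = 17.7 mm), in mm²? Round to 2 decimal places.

522.75 mm²

At z = 17.7 mm: the cube (footprint 28.5×15.5) is included at this height (area 441.75 mm²); the cube at (5, 15) is not intersected at this z (z outside [18, 30.5]); Combining (union): only the 28.5×15.5 cube is present, so the union is just that shape — area = 441.75 mm²; the 18×9.5 cube at (2, 10.5) contributes its full rectangle (area 171.00 mm²); Combining (union): the regions partially overlap — summed areas 612.75 mm² minus the doubly-counted overlap 90.00 mm² gives 522.75 mm² — area = 522.75 mm²; (rotated 40° about Z; rotation is an isometry so areas/perimeters/island counts are preserved). Overall, the cross-section is a single solid region. Net area = 522.75 mm².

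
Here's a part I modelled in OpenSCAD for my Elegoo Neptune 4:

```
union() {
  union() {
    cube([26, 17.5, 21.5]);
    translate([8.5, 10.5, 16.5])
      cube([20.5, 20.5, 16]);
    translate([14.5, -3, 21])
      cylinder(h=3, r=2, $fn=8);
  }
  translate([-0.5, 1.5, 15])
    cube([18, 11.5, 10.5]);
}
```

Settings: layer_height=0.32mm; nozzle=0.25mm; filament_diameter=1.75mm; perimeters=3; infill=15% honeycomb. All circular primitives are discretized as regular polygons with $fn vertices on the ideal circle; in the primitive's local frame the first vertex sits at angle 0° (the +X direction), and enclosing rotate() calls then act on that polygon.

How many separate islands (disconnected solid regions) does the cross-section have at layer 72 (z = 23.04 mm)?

At z = 23.04 mm: the cube does not reach this height (z outside [0, 21.5]); the cube at (8.5, 10.5) (footprint 20.5×20.5) is included at this height; the r=2 cylinder at (14.5, -3) gives a regular 8-gon of circumradius 2 (constant along its height); Taking the union: the 2 present regions are separate (no shared area or edge), so areas and boundary lengths simply add and each stays a separate island — 2 connected regions; the 18×11.5 cube at (-0.5, 1.5) contributes its full rectangle; Taking the union: the regions partially overlap (shared area 22.50 mm²), so overlapping operands fuse into one piece — 2 connected regions. Overall, the cross-section has 2 separate islands. Island count = 2.

2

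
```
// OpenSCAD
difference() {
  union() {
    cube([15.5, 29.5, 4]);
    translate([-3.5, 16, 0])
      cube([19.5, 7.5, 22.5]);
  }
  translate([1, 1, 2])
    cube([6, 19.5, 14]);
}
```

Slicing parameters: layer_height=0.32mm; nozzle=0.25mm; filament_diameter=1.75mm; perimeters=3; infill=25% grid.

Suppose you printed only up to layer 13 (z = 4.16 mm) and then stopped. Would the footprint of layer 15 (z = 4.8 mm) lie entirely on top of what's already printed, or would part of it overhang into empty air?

entirely on top

Compare the two slices. At z = 4.16: the cube is not intersected at this z (z outside [0, 4]); the cube at (-3.5, 16) is present — its section is the full 19.5×7.5 rectangle (area 146.25 mm²); Merging all regions: only the 19.5×7.5 cube at (-3.5, 16) is present, so the union is just that shape — area = 146.25 mm²; the 6×19.5 cube at (1, 1) contributes its full rectangle (area 117.00 mm²); Subtracting the remaining from the first: starting from the result so far (146.25 mm²), the 6×19.5 cube at (1, 1) partially overlaps it — only the 27.00 mm² overlap (of its 117.00 mm²) is removed, clipping the outline — area = 119.25 mm². At z = 4.8: the cube is not intersected at this z (z outside [0, 4]); the cube at (-3.5, 16) is present — its section is the full 19.5×7.5 rectangle (area 146.25 mm²); Combining (union): only the 19.5×7.5 cube at (-3.5, 16) is present, so the union is just that shape — area = 146.25 mm²; the cube at (1, 1) (footprint 6×19.5) is included at this height (area 117.00 mm²); Subtracting the remaining from the first: starting from that combined region (146.25 mm²), the 6×19.5 cube at (1, 1) partially overlaps it — only the 27.00 mm² overlap (of its 117.00 mm²) is removed, clipping the outline — area = 119.25 mm². Checking containment: the cross-section at z = 4.8 is a subset of the cross-section at z = 4.16.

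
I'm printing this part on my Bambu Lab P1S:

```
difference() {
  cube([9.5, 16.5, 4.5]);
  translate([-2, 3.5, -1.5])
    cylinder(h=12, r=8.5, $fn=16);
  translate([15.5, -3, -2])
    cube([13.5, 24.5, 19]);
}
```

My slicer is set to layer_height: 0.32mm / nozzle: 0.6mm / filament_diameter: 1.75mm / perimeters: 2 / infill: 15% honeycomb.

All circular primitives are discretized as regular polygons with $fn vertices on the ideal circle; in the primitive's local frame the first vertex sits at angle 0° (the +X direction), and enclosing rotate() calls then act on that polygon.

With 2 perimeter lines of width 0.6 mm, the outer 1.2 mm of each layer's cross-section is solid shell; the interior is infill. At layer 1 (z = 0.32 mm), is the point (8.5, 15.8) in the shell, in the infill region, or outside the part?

At z = 0.32 mm: the cube is present — its section is the full 9.5×16.5 rectangle; the r=8.5 cylinder at (-2, 3.5) gives a regular 16-gon of circumradius 8.5 (constant along its height); the cube at (15.5, -3) is present — its section is the full 13.5×24.5 rectangle; Subtracting the remaining from the first: starting from the 9.5×16.5 cube, the r=8.5 cylinder at (-2, 3.5) partially overlaps it — only the 60.21 mm² overlap (of its 221.19 mm²) is removed, clipping the outline; the 13.5×24.5 cube at (15.5, -3) misses the remaining region (no effect) — 1 connected region. Overall, the cross-section is a single solid region. The nearest boundary edge runs (0.00, 16.50)→(9.50, 16.50); distance from the point to it = 0.70 mm. The point is inside the cross-section, 0.70 mm from the nearest boundary — within the 1.2 mm shell band (2 × 0.6).

shell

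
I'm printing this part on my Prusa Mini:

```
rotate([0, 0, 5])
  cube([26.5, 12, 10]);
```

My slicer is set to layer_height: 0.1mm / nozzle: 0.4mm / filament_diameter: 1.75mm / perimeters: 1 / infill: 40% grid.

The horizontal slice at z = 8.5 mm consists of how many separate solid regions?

At z = 8.5 mm: the cube is present — its section is the full 26.5×12 rectangle; (whole slice rotated 5° about Z — lengths, areas and connectivity unchanged). The result has 1 disconnected region.

1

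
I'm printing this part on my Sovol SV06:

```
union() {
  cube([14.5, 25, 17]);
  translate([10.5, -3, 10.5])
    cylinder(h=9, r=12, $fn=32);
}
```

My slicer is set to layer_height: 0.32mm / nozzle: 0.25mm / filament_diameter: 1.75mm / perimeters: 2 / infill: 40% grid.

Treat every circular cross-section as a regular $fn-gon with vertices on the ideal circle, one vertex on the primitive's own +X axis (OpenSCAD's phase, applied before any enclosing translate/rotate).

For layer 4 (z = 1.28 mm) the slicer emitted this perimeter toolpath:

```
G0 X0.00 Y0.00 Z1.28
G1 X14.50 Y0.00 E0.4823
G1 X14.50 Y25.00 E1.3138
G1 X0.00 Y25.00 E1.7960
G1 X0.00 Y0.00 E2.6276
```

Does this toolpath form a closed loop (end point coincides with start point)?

yes

Start point (G0): (0.00, 0.00). End point (last G1): the path returns to the start — closed.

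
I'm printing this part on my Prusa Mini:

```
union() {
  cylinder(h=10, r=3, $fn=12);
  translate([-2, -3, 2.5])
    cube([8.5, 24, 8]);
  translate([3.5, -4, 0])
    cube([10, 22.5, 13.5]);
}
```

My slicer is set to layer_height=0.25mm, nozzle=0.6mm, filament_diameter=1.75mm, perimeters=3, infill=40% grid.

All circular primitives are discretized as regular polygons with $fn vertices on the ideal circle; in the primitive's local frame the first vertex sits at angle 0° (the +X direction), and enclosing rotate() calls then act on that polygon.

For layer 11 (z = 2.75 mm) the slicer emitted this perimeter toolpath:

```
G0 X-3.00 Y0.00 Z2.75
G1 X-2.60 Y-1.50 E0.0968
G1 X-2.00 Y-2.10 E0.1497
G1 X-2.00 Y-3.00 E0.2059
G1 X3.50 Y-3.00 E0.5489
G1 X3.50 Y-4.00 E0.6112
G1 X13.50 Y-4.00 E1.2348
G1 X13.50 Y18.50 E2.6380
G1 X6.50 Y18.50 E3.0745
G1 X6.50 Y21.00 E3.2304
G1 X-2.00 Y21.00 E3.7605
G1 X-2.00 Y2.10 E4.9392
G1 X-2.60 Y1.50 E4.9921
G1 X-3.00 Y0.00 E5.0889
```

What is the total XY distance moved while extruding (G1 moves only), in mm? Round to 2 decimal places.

81.60 mm

Sum the Euclidean lengths of each G1 segment: total = 81.60 mm.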